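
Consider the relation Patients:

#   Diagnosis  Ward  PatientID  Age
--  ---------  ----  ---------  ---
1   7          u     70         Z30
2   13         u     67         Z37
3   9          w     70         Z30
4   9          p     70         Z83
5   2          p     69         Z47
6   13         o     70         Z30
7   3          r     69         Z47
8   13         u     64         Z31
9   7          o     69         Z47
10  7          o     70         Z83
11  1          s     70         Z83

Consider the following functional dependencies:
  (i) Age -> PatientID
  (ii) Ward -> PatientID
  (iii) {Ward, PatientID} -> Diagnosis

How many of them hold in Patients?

1

(i) Age -> PatientID: every LHS value maps to a single RHS value — holds.
(ii) Ward -> PatientID: Ward=u: rows 1, 2, 8 → PatientID takes values {70, 67, 64} — violation; Ward=p: rows 4, 5 → PatientID takes values {70, 69} — violation; Ward=o: rows 6, 9, 10 → PatientID takes values {70, 69} — violation — fails.
(iii) {Ward, PatientID} -> Diagnosis: (Ward=o, PatientID=70): rows 6, 10 → Diagnosis takes values {13, 7} — violation — fails.
1 of the 3 dependencies holds.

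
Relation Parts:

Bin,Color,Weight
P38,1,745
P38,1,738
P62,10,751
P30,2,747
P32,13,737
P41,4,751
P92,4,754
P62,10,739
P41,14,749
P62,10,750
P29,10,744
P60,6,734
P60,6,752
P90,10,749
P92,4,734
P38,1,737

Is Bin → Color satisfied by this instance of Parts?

Bin=P38: 3 rows → Color = 1, 1, 1 ✓
Bin=P62: 3 rows → Color = 10, 10, 10 ✓
Bin=P30: 1 row → Color = 2 ✓
Bin=P32: 1 row → Color = 13 ✓
Bin=P41: 2 rows → Color takes values {4, 14} — violation
Bin=P92: 2 rows → Color = 4, 4 ✓
Bin=P29: 1 row → Color = 10 ✓
Bin=P60: 2 rows → Color = 6, 6 ✓
Bin=P90: 1 row → Color = 10 ✓
Two rows agree on Bin but differ on Color, so Bin → Color does not hold.

No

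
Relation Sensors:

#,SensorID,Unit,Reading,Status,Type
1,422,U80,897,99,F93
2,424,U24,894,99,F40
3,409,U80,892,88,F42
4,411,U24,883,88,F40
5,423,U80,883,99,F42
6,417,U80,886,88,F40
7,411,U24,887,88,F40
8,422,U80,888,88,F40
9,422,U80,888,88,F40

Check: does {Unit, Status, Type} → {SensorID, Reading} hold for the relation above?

No

(Unit=U80, Status=99, Type=F93): row 1 → {SensorID,Reading} = (422, 897) ✓
(Unit=U24, Status=99, Type=F40): row 2 → {SensorID,Reading} = (424, 894) ✓
(Unit=U80, Status=88, Type=F42): row 3 → {SensorID,Reading} = (409, 892) ✓
(Unit=U24, Status=88, Type=F40): rows 4, 7 → {SensorID,Reading} takes values {(411, 883), (411, 887)} — violation
(Unit=U80, Status=99, Type=F42): row 5 → {SensorID,Reading} = (423, 883) ✓
(Unit=U80, Status=88, Type=F40): rows 6, 8, 9 → {SensorID,Reading} takes values {(417, 886), (422, 888)} — violation
Two rows agree on {Unit, Status, Type} but differ on {SensorID, Reading}, so {Unit, Status, Type} → {SensorID, Reading} does not hold.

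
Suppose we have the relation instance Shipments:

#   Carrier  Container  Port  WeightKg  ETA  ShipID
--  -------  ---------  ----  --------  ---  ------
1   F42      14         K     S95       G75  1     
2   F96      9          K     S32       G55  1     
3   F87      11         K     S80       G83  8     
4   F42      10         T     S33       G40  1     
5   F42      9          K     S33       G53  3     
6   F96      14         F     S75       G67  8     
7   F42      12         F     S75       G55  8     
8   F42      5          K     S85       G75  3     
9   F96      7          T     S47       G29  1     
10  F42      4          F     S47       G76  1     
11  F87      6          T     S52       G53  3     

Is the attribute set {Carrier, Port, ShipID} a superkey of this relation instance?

No

Rows 5 and 8 have the same {Carrier, Port, ShipID} value (Carrier=F42, Port=K, ShipID=3) but are distinct tuples, so {Carrier, Port, ShipID} does not determine every attribute — not a superkey.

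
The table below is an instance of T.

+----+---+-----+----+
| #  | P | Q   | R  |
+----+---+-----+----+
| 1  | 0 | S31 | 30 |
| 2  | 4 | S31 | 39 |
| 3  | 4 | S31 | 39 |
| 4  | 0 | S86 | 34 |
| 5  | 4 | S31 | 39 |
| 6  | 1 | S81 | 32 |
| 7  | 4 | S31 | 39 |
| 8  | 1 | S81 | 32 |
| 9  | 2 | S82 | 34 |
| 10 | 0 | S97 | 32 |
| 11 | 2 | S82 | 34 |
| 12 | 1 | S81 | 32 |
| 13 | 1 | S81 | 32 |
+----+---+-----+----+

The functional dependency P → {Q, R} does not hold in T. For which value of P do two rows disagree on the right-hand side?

0

P=0: rows 1, 4, 10 → {Q,R} takes values {(S31, 30), (S86, 34), (S97, 32)} — violation
P=4: rows 2, 3, 5, 7 → {Q,R} = (S31, 39), (S31, 39), (S31, 39), (S31, 39) ✓
P=1: rows 6, 8, 12, 13 → {Q,R} = (S81, 32), (S81, 32), (S81, 32), (S81, 32) ✓
P=2: rows 9, 11 → {Q,R} = (S82, 34), (S82, 34) ✓
The only P value with inconsistent RHS is P=0.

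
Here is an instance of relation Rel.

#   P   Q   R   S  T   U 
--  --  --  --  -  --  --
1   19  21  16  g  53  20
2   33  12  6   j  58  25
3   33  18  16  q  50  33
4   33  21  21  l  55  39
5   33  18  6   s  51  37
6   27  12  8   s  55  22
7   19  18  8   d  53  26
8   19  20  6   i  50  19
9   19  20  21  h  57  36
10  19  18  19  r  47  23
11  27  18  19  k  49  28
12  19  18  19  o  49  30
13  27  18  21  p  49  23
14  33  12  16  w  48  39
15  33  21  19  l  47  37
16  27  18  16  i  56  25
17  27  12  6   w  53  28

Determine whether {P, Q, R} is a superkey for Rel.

No

Rows 10 and 12 have the same {P, Q, R} value (P=19, Q=18, R=19) but are distinct tuples, so {P, Q, R} does not determine every attribute — not a superkey.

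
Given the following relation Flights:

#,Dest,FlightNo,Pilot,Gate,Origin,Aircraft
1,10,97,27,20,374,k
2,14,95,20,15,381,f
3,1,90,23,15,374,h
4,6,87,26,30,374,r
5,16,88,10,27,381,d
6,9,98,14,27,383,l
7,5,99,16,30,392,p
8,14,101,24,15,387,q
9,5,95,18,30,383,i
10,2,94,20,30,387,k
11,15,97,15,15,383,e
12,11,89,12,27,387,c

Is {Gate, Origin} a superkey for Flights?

All 12 rows have distinct {Gate, Origin} values, so {Gate, Origin} → (all attributes) holds and {Gate, Origin} is a superkey.

Yes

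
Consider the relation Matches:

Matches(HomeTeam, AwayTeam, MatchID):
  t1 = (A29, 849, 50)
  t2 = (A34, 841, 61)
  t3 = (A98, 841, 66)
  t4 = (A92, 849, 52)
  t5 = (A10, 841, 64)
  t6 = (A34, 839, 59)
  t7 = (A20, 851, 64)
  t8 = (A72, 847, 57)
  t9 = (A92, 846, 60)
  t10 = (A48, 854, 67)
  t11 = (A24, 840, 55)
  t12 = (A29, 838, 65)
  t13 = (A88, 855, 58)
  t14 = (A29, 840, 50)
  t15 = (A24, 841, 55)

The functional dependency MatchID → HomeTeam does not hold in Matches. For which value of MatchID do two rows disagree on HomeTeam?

64

MatchID=50: rows 1, 14 → HomeTeam = A29, A29 ✓
MatchID=61: row 2 → HomeTeam = A34 ✓
MatchID=66: row 3 → HomeTeam = A98 ✓
MatchID=52: row 4 → HomeTeam = A92 ✓
MatchID=64: rows 5, 7 → HomeTeam takes values {A10, A20} — violation
MatchID=59: row 6 → HomeTeam = A34 ✓
MatchID=57: row 8 → HomeTeam = A72 ✓
MatchID=60: row 9 → HomeTeam = A92 ✓
MatchID=67: row 10 → HomeTeam = A48 ✓
MatchID=55: rows 11, 15 → HomeTeam = A24, A24 ✓
MatchID=65: row 12 → HomeTeam = A29 ✓
MatchID=58: row 13 → HomeTeam = A88 ✓
The only MatchID value with inconsistent HomeTeam is MatchID=64.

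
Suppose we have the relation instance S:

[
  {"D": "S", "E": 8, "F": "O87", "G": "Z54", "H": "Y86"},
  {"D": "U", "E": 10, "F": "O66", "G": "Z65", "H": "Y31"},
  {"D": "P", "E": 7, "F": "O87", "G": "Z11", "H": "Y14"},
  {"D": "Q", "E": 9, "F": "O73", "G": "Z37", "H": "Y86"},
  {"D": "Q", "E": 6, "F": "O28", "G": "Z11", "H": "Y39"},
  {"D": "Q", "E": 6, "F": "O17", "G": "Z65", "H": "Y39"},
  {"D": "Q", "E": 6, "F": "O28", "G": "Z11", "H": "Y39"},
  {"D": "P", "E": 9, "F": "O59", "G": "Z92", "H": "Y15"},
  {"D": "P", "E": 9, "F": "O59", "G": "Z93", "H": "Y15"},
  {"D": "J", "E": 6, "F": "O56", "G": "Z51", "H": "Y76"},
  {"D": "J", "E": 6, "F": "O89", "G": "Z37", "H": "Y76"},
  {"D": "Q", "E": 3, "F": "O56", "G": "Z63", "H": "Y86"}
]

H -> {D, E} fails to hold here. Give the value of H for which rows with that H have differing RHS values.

H=Y86: 3 rows → {D,E} takes values {(S, 8), (Q, 9), (Q, 3)} — violation
H=Y31: 1 row → {D,E} = (U, 10) ✓
H=Y14: 1 row → {D,E} = (P, 7) ✓
H=Y39: 3 rows → {D,E} = (Q, 6), (Q, 6), (Q, 6) ✓
H=Y15: 2 rows → {D,E} = (P, 9), (P, 9) ✓
H=Y76: 2 rows → {D,E} = (J, 6), (J, 6) ✓
The only H value with inconsistent RHS is H=Y86.

Y86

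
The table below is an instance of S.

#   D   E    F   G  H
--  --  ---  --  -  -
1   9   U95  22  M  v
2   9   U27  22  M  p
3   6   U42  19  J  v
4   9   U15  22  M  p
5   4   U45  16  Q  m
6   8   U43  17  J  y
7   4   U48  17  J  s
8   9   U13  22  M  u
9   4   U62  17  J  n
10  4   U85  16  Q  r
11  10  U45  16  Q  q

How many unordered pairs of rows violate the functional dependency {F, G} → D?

4

(F=22, G=M): all 4 rows agree on D — 0 pairs.
(F=16, G=Q): violating pairs (5,11), (10,11) — 2 pairs.
(F=17, G=J): violating pairs (6,7), (6,9) — 2 pairs.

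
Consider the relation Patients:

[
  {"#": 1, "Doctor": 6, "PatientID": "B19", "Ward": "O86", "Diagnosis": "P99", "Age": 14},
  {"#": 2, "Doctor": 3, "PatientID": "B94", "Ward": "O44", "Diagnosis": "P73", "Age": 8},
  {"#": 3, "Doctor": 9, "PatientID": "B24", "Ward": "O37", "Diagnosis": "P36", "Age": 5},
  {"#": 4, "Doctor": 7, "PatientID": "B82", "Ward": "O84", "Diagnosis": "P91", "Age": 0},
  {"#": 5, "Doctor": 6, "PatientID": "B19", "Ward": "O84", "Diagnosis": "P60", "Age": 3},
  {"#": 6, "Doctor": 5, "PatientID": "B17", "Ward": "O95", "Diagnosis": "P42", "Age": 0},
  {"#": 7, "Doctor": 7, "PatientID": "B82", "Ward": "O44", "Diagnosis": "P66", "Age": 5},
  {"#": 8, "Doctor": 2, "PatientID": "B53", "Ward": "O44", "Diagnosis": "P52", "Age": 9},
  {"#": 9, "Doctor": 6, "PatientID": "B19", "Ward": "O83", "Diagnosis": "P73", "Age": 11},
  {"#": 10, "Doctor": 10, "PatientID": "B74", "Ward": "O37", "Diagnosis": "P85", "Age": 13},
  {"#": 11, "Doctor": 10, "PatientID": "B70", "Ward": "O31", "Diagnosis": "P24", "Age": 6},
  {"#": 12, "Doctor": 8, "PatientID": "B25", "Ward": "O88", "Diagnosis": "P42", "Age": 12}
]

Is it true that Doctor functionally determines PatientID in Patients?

No

Doctor=6: rows 1, 5, 9 → PatientID = B19, B19, B19 ✓
Doctor=3: row 2 → PatientID = B94 ✓
Doctor=9: row 3 → PatientID = B24 ✓
Doctor=7: rows 4, 7 → PatientID = B82, B82 ✓
Doctor=5: row 6 → PatientID = B17 ✓
Doctor=2: row 8 → PatientID = B53 ✓
Doctor=10: rows 10, 11 → PatientID takes values {B74, B70} — violation
Doctor=8: row 12 → PatientID = B25 ✓
Two rows agree on Doctor but differ on PatientID, so Doctor -> PatientID does not hold.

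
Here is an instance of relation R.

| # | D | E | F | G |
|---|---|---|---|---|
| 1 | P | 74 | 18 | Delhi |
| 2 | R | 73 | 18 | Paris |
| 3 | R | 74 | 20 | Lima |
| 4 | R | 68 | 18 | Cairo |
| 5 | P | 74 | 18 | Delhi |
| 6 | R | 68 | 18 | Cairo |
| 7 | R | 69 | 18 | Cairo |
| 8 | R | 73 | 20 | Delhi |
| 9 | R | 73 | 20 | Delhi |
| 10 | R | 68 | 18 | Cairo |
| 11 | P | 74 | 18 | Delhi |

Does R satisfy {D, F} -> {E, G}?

No

(D=P, F=18): rows 1, 5, 11 → {E,G} = (74, Delhi), (74, Delhi), (74, Delhi) ✓
(D=R, F=18): rows 2, 4, 6, 7, 10 → {E,G} takes values {(73, Paris), (68, Cairo), (69, Cairo)} — violation
(D=R, F=20): rows 3, 8, 9 → {E,G} takes values {(74, Lima), (73, Delhi)} — violation
Two rows agree on {D, F} but differ on {E, G}, so {D, F} -> {E, G} does not hold.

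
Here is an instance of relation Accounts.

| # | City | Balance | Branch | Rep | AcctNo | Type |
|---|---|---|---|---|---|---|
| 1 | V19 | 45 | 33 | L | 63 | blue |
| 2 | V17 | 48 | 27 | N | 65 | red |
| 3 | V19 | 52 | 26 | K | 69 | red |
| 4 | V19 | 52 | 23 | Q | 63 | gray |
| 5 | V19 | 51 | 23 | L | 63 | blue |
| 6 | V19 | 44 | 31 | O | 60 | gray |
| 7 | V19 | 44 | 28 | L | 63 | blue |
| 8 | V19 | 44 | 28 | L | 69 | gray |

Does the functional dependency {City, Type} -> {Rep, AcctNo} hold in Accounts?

No

(City=V19, Type=blue): rows 1, 5, 7 → {Rep,AcctNo} = (L, 63), (L, 63), (L, 63) ✓
(City=V17, Type=red): row 2 → {Rep,AcctNo} = (N, 65) ✓
(City=V19, Type=red): row 3 → {Rep,AcctNo} = (K, 69) ✓
(City=V19, Type=gray): rows 4, 6, 8 → {Rep,AcctNo} takes values {(Q, 63), (O, 60), (L, 69)} — violation
Two rows agree on {City, Type} but differ on {Rep, AcctNo}, so {City, Type} -> {Rep, AcctNo} does not hold.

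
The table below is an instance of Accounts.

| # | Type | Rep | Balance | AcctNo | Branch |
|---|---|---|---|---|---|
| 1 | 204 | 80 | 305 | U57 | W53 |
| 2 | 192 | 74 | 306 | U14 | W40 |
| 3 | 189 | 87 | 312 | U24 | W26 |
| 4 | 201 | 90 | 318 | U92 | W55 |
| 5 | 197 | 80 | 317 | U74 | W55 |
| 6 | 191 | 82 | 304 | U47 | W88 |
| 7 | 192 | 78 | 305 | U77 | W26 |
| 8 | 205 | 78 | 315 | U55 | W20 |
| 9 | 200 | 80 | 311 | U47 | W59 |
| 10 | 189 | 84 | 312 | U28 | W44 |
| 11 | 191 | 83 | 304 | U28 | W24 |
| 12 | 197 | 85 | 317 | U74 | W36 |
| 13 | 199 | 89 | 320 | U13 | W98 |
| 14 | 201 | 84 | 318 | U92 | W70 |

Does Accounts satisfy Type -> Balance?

No

Type=204: row 1 → Balance = 305 ✓
Type=192: rows 2, 7 → Balance takes values {306, 305} — violation
Type=189: rows 3, 10 → Balance = 312, 312 ✓
Type=201: rows 4, 14 → Balance = 318, 318 ✓
Type=197: rows 5, 12 → Balance = 317, 317 ✓
Type=191: rows 6, 11 → Balance = 304, 304 ✓
Type=205: row 8 → Balance = 315 ✓
Type=200: row 9 → Balance = 311 ✓
Type=199: row 13 → Balance = 320 ✓
Two rows agree on Type but differ on Balance, so Type -> Balance does not hold.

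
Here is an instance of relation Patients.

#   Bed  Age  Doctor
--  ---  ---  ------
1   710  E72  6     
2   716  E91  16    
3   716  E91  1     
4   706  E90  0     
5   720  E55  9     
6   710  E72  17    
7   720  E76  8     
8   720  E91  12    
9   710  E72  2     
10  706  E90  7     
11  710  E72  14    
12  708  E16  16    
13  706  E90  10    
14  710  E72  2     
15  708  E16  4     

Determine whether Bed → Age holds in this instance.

No

Bed=710: rows 1, 6, 9, 11, 14 → Age = E72, E72, E72, E72, E72 ✓
Bed=716: rows 2, 3 → Age = E91, E91 ✓
Bed=706: rows 4, 10, 13 → Age = E90, E90, E90 ✓
Bed=720: rows 5, 7, 8 → Age takes values {E55, E76, E91} — violation
Bed=708: rows 12, 15 → Age = E16, E16 ✓
Two rows agree on Bed but differ on Age, so Bed → Age does not hold.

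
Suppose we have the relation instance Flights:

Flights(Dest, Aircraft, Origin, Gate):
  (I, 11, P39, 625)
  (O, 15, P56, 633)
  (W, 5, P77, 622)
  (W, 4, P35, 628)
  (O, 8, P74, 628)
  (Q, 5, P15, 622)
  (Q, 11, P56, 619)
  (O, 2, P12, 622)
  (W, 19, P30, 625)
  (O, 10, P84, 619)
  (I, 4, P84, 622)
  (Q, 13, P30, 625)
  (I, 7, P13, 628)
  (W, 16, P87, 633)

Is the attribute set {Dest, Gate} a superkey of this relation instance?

Yes

All 14 rows have distinct {Dest, Gate} values, so {Dest, Gate} → (all attributes) holds and {Dest, Gate} is a superkey.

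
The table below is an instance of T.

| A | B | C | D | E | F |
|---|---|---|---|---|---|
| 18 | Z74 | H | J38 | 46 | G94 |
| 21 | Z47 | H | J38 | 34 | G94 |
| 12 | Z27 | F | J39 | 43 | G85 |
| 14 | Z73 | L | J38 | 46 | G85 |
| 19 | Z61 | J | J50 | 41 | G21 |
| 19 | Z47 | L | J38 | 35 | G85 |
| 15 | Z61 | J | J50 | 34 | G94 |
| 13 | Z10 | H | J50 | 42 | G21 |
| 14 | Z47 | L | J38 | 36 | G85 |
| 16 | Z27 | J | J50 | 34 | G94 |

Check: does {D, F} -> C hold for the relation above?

(D=J38, F=G94): 2 rows → C = H, H ✓
(D=J39, F=G85): 1 row → C = F ✓
(D=J38, F=G85): 3 rows → C = L, L, L ✓
(D=J50, F=G21): 2 rows → C takes values {J, H} — violation
(D=J50, F=G94): 2 rows → C = J, J ✓
Two rows agree on {D, F} but differ on C, so {D, F} -> C does not hold.

No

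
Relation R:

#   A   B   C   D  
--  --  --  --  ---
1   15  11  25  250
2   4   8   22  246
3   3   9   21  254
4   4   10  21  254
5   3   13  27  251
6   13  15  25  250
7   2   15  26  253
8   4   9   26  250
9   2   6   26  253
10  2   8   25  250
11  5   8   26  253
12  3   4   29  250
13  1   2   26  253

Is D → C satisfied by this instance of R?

No

D=250: rows 1, 6, 8, 10, 12 → C takes values {25, 26, 29} — violation
D=246: row 2 → C = 22 ✓
D=254: rows 3, 4 → C = 21, 21 ✓
D=251: row 5 → C = 27 ✓
D=253: rows 7, 9, 11, 13 → C = 26, 26, 26, 26 ✓
Two rows agree on D but differ on C, so D → C does not hold.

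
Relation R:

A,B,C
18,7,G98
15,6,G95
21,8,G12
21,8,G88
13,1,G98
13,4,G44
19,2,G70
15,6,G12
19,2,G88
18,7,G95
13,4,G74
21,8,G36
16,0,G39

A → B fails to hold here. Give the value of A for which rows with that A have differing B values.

13

A=18: 2 rows → B = 7, 7 ✓
A=15: 2 rows → B = 6, 6 ✓
A=21: 3 rows → B = 8, 8, 8 ✓
A=13: 3 rows → B takes values {1, 4} — violation
A=19: 2 rows → B = 2, 2 ✓
A=16: 1 row → B = 0 ✓
The only A value with inconsistent B is A=13.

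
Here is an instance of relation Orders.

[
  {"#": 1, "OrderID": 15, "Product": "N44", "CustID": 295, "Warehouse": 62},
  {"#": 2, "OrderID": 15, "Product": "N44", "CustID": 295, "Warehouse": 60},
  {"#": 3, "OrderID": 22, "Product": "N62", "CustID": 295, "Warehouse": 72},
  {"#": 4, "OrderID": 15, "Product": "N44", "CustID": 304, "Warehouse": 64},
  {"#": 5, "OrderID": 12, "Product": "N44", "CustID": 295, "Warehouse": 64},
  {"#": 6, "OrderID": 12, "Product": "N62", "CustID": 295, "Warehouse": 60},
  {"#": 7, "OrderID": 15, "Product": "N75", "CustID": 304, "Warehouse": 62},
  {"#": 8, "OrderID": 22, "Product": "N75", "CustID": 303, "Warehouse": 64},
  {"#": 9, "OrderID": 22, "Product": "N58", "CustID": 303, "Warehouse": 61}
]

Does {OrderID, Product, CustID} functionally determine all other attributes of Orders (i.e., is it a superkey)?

Rows 1 and 2 have the same {OrderID, Product, CustID} value (OrderID=15, Product=N44, CustID=295) but are distinct tuples, so {OrderID, Product, CustID} does not determine every attribute — not a superkey.

No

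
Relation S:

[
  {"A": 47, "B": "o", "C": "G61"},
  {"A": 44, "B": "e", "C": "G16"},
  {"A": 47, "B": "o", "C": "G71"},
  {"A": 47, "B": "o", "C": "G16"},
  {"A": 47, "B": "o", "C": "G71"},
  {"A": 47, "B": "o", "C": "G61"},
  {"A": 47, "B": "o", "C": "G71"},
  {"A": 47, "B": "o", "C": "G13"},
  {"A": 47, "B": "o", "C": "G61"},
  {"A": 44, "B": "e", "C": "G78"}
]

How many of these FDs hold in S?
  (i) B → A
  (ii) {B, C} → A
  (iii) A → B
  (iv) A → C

3

(i) B → A: every LHS value maps to a single RHS value — holds.
(ii) {B, C} → A: every LHS value maps to a single RHS value — holds.
(iii) A → B: every LHS value maps to a single RHS value — holds.
(iv) A → C: A=47: 8 rows → C takes values {G61, G71, G16, G13} — violation; A=44: 2 rows → C takes values {G16, G78} — violation — fails.
3 of the 4 dependencies hold.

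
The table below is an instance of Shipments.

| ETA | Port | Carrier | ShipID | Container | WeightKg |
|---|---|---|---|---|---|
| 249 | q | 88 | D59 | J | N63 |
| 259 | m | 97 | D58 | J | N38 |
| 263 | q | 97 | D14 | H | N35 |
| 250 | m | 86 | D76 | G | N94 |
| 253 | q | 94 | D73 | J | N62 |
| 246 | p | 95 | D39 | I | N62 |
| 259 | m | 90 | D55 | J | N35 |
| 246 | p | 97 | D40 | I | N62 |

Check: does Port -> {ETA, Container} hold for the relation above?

No

Port=q: 3 rows → {ETA,Container} takes values {(249, J), (263, H), (253, J)} — violation
Port=m: 3 rows → {ETA,Container} takes values {(259, J), (250, G)} — violation
Port=p: 2 rows → {ETA,Container} = (246, I), (246, I) ✓
Two rows agree on Port but differ on {ETA, Container}, so Port -> {ETA, Container} does not hold.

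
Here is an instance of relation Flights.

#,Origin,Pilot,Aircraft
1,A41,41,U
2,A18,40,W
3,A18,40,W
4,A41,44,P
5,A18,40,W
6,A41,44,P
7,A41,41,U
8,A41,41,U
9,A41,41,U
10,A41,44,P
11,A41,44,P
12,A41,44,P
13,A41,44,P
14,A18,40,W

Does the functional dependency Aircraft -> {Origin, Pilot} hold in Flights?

Aircraft=U: rows 1, 7, 8, 9 → {Origin,Pilot} = (A41, 41), (A41, 41), (A41, 41), (A41, 41) ✓
Aircraft=W: rows 2, 3, 5, 14 → {Origin,Pilot} = (A18, 40), (A18, 40), (A18, 40), (A18, 40) ✓
Aircraft=P: rows 4, 6, 10, 11, 12, 13 → {Origin,Pilot} = (A41, 44), (A41, 44), (A41, 44), (A41, 44), (A41, 44), (A41, 44) ✓
Every Aircraft value is associated with a single {Origin, Pilot} value, so Aircraft -> {Origin, Pilot} holds.

Yes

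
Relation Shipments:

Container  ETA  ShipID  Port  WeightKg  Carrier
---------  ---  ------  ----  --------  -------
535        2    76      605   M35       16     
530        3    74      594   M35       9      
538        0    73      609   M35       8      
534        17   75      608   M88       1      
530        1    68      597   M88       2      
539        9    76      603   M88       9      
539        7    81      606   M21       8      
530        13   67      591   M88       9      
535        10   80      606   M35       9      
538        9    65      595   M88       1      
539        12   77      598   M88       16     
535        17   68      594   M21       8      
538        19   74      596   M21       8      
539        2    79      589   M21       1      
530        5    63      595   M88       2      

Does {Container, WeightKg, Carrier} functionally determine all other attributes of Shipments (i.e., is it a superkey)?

No

Two distinct rows share (Container=530, WeightKg=M88, Carrier=2), so {Container, WeightKg, Carrier} does not determine every attribute — not a superkey.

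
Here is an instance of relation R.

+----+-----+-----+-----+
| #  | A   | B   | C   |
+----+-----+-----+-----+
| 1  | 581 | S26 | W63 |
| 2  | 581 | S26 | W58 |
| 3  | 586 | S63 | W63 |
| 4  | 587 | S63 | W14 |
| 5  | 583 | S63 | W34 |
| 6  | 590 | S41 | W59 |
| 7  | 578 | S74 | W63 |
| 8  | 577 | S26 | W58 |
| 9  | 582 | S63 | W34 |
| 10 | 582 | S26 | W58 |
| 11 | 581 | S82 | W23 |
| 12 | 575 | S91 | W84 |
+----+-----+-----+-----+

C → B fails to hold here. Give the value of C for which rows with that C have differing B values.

C=W63: rows 1, 3, 7 → B takes values {S26, S63, S74} — violation
C=W58: rows 2, 8, 10 → B = S26, S26, S26 ✓
C=W14: row 4 → B = S63 ✓
C=W34: rows 5, 9 → B = S63, S63 ✓
C=W59: row 6 → B = S41 ✓
C=W23: row 11 → B = S82 ✓
C=W84: row 12 → B = S91 ✓
The only C value with inconsistent B is C=W63.

W63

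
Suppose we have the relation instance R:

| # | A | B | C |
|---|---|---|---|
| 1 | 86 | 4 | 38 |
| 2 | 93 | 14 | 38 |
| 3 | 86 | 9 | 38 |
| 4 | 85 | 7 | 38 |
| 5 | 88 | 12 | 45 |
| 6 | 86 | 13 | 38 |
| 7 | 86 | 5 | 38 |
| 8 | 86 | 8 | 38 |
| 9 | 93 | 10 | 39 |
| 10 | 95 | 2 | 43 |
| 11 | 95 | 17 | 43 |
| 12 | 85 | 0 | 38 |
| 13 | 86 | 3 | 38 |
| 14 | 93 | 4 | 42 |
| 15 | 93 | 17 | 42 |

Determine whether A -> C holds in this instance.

A=86: rows 1, 3, 6, 7, 8, 13 → C = 38, 38, 38, 38, 38, 38 ✓
A=93: rows 2, 9, 14, 15 → C takes values {38, 39, 42} — violation
A=85: rows 4, 12 → C = 38, 38 ✓
A=88: row 5 → C = 45 ✓
A=95: rows 10, 11 → C = 43, 43 ✓
Two rows agree on A but differ on C, so A -> C does not hold.

No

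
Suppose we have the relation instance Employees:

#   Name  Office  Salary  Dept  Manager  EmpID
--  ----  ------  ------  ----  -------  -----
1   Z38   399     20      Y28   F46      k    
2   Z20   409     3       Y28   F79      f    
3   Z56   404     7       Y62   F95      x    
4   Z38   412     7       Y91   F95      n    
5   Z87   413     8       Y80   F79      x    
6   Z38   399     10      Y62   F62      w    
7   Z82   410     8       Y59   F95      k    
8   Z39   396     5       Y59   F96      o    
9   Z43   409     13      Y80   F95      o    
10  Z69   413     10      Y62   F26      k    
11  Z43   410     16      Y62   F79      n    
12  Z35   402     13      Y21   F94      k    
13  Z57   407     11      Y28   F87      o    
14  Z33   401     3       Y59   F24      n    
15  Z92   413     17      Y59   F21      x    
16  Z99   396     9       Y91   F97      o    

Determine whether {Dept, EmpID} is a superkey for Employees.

Yes

All 16 rows have distinct {Dept, EmpID} values, so {Dept, EmpID} → (all attributes) holds and {Dept, EmpID} is a superkey.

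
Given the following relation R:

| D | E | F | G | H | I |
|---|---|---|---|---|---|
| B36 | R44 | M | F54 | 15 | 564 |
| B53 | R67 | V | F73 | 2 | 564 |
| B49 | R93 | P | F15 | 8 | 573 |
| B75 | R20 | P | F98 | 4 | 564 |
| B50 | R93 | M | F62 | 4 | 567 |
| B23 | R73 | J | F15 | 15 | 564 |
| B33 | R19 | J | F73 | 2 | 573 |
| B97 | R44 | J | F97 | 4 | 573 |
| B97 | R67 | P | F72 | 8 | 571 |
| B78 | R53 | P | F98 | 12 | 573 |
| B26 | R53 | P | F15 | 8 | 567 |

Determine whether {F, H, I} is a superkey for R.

Yes

All 11 rows have distinct {F, H, I} values, so {F, H, I} → (all attributes) holds and {F, H, I} is a superkey.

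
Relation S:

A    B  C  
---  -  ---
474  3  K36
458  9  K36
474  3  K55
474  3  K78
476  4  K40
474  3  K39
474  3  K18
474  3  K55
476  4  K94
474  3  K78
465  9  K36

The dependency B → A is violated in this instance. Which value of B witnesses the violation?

9

B=3: 7 rows → A = 474, 474, 474, 474, 474, 474, 474 ✓
B=9: 2 rows → A takes values {458, 465} — violation
B=4: 2 rows → A = 476, 476 ✓
The only B value with inconsistent A is B=9.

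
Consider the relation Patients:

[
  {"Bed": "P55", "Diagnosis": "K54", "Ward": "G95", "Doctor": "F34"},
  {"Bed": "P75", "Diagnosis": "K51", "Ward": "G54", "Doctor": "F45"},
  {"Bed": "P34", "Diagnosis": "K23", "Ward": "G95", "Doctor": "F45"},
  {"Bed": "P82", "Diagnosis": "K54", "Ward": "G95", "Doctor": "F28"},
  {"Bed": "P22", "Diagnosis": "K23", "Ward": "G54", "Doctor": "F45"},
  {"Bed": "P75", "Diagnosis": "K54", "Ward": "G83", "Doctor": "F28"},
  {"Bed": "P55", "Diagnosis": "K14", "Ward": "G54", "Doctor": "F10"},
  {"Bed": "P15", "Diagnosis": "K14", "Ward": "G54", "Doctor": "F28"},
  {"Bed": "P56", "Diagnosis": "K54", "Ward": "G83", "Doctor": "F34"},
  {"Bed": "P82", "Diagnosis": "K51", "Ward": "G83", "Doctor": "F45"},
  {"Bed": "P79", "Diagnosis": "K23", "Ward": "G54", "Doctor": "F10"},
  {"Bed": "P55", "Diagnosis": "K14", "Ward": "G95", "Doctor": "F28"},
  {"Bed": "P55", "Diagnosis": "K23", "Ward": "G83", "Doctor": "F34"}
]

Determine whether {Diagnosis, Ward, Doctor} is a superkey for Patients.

Yes

All 13 rows have distinct {Diagnosis, Ward, Doctor} values, so {Diagnosis, Ward, Doctor} → (all attributes) holds and {Diagnosis, Ward, Doctor} is a superkey.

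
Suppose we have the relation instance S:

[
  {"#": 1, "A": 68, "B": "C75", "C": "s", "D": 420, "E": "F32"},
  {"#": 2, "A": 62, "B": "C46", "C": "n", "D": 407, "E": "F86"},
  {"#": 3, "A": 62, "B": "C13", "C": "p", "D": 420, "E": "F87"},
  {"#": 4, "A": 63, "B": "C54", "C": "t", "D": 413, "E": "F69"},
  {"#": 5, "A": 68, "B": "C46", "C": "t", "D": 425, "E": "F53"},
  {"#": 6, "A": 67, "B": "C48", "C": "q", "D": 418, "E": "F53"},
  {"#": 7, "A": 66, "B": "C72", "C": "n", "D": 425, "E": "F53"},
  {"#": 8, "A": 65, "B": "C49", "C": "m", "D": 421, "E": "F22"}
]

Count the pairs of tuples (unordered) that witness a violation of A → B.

A=68: violating pairs (1,5) — 1 pair.
A=62: violating pairs (2,3) — 1 pair.

2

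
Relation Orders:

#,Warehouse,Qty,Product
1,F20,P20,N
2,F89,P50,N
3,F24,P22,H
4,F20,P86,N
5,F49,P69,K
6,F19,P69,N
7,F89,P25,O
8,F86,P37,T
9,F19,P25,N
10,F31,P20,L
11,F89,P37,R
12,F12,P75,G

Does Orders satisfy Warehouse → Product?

Warehouse=F20: rows 1, 4 → Product = N, N ✓
Warehouse=F89: rows 2, 7, 11 → Product takes values {N, O, R} — violation
Warehouse=F24: row 3 → Product = H ✓
Warehouse=F49: row 5 → Product = K ✓
Warehouse=F19: rows 6, 9 → Product = N, N ✓
Warehouse=F86: row 8 → Product = T ✓
Warehouse=F31: row 10 → Product = L ✓
Warehouse=F12: row 12 → Product = G ✓
Two rows agree on Warehouse but differ on Product, so Warehouse → Product does not hold.

No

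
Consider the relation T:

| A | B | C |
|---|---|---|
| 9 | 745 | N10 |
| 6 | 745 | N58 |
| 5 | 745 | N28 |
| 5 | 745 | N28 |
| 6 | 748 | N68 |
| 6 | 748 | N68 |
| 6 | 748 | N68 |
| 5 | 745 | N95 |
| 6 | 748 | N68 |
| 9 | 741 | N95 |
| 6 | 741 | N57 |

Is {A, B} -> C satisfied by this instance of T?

No

(A=9, B=745): 1 row → C = N10 ✓
(A=6, B=745): 1 row → C = N58 ✓
(A=5, B=745): 3 rows → C takes values {N28, N95} — violation
(A=6, B=748): 4 rows → C = N68, N68, N68, N68 ✓
(A=9, B=741): 1 row → C = N95 ✓
(A=6, B=741): 1 row → C = N57 ✓
Two rows agree on {A, B} but differ on C, so {A, B} -> C does not hold.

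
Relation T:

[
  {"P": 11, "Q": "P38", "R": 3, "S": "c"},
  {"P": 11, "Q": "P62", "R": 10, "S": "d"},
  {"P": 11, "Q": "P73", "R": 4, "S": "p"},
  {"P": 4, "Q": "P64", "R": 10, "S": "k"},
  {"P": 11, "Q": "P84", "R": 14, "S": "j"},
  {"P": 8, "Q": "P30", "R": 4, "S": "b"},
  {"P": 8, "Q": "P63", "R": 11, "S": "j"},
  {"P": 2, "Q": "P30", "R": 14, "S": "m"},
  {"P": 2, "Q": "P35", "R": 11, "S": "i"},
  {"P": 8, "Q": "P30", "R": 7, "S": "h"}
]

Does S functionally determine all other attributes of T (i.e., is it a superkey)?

No

Two distinct rows share S=j, so S does not determine every attribute — not a superkey.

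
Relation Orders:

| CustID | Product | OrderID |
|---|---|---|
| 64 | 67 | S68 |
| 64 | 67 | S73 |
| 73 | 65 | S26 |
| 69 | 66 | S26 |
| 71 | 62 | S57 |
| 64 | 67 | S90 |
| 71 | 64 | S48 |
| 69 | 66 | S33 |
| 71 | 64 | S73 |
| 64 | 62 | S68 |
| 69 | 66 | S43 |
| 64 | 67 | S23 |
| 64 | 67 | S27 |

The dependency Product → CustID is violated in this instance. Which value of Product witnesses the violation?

Product=67: 5 rows → CustID = 64, 64, 64, 64, 64 ✓
Product=65: 1 row → CustID = 73 ✓
Product=66: 3 rows → CustID = 69, 69, 69 ✓
Product=62: 2 rows → CustID takes values {71, 64} — violation
Product=64: 2 rows → CustID = 71, 71 ✓
The only Product value with inconsistent CustID is Product=62.

62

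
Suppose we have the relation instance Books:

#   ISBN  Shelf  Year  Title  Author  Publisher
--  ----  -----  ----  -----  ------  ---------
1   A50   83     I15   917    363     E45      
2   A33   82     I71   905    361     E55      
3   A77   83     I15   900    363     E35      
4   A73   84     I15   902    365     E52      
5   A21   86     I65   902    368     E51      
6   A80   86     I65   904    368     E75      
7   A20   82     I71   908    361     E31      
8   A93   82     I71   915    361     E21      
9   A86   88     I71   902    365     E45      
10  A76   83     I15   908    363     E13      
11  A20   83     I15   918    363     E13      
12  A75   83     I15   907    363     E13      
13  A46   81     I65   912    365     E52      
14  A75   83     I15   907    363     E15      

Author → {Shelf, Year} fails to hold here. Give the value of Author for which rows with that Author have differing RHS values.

365

Author=363: rows 1, 3, 10, 11, 12, 14 → {Shelf,Year} = (83, I15), (83, I15), (83, I15), (83, I15), (83, I15), (83, I15) ✓
Author=361: rows 2, 7, 8 → {Shelf,Year} = (82, I71), (82, I71), (82, I71) ✓
Author=365: rows 4, 9, 13 → {Shelf,Year} takes values {(84, I15), (88, I71), (81, I65)} — violation
Author=368: rows 5, 6 → {Shelf,Year} = (86, I65), (86, I65) ✓
The only Author value with inconsistent RHS is Author=365.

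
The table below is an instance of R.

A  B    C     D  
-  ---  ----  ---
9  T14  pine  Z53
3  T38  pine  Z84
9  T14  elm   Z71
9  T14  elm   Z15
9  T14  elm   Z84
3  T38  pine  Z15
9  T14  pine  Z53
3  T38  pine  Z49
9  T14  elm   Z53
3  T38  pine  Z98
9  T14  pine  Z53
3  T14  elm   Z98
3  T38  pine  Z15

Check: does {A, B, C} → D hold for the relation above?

(A=9, B=T14, C=pine): 3 rows → D = Z53, Z53, Z53 ✓
(A=3, B=T38, C=pine): 5 rows → D takes values {Z84, Z15, Z49, Z98} — violation
(A=9, B=T14, C=elm): 4 rows → D takes values {Z71, Z15, Z84, Z53} — violation
(A=3, B=T14, C=elm): 1 row → D = Z98 ✓
Two rows agree on {A, B, C} but differ on D, so {A, B, C} → D does not hold.

No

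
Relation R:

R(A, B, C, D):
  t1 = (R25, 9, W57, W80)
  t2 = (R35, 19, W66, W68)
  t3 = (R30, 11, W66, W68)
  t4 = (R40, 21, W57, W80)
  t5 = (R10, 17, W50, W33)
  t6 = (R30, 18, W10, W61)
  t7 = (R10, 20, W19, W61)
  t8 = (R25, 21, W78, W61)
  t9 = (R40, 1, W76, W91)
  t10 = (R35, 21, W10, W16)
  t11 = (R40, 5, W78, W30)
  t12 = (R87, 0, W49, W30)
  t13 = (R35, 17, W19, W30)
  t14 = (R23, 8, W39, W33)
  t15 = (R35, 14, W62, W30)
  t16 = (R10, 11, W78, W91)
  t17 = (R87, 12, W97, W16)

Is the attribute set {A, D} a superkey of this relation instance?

No

Rows 13 and 15 have the same {A, D} value (A=R35, D=W30) but are distinct tuples, so {A, D} does not determine every attribute — not a superkey.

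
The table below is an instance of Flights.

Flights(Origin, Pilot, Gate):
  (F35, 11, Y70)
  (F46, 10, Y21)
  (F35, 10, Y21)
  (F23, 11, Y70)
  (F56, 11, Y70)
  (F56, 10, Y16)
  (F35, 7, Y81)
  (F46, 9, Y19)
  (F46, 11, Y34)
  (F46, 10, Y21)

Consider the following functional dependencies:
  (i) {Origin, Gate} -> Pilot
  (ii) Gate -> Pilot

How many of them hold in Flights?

2

(i) {Origin, Gate} -> Pilot: every LHS value maps to a single RHS value — holds.
(ii) Gate -> Pilot: every LHS value maps to a single RHS value — holds.
2 of the 2 dependencies hold.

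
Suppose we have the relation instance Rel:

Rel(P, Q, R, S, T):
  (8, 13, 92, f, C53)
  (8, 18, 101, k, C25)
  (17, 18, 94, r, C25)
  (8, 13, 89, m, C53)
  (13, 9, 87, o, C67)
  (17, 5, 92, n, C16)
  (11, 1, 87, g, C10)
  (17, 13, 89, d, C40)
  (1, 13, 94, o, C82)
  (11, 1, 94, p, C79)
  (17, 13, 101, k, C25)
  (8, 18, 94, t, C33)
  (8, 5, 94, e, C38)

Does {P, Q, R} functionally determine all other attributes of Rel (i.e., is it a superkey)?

All 13 rows have distinct {P, Q, R} values, so {P, Q, R} → (all attributes) holds and {P, Q, R} is a superkey.

Yes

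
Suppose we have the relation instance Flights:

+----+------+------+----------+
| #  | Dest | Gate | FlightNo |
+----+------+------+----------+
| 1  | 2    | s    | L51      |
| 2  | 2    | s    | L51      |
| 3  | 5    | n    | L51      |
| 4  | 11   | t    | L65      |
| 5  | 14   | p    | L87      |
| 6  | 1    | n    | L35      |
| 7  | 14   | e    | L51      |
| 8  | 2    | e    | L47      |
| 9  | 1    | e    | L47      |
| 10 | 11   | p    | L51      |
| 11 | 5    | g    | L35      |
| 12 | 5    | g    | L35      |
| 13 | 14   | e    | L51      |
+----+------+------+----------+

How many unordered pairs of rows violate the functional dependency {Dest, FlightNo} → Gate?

0

(Dest=2, FlightNo=L51): all 2 rows agree on Gate — 0 pairs.
(Dest=14, FlightNo=L51): all 2 rows agree on Gate — 0 pairs.
(Dest=5, FlightNo=L35): all 2 rows agree on Gate — 0 pairs.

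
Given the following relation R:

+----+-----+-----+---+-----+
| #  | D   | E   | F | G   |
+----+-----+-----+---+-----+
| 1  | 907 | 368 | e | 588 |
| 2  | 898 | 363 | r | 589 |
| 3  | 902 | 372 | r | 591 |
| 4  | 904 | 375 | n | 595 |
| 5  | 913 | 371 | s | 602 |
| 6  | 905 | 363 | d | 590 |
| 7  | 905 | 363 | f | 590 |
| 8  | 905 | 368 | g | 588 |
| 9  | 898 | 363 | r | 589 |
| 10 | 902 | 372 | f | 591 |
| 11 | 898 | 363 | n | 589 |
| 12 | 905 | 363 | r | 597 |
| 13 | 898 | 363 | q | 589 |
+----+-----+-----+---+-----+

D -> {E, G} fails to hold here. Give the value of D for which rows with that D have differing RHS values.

905

D=907: row 1 → {E,G} = (368, 588) ✓
D=898: rows 2, 9, 11, 13 → {E,G} = (363, 589), (363, 589), (363, 589), (363, 589) ✓
D=902: rows 3, 10 → {E,G} = (372, 591), (372, 591) ✓
D=904: row 4 → {E,G} = (375, 595) ✓
D=913: row 5 → {E,G} = (371, 602) ✓
D=905: rows 6, 7, 8, 12 → {E,G} takes values {(363, 590), (368, 588), (363, 597)} — violation
The only D value with inconsistent RHS is D=905.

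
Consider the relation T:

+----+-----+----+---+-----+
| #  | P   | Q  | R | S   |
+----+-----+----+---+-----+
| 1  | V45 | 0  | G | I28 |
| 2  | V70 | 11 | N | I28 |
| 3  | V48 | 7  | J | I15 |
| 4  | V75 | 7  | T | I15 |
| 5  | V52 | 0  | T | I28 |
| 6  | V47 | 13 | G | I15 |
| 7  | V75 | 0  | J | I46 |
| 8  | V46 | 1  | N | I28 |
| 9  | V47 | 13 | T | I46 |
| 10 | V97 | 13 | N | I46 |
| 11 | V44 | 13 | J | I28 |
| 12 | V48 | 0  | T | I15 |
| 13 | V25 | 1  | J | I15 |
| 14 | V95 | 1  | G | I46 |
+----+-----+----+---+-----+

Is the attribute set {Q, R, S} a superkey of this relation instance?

All 14 rows have distinct {Q, R, S} values, so {Q, R, S} → (all attributes) holds and {Q, R, S} is a superkey.

Yes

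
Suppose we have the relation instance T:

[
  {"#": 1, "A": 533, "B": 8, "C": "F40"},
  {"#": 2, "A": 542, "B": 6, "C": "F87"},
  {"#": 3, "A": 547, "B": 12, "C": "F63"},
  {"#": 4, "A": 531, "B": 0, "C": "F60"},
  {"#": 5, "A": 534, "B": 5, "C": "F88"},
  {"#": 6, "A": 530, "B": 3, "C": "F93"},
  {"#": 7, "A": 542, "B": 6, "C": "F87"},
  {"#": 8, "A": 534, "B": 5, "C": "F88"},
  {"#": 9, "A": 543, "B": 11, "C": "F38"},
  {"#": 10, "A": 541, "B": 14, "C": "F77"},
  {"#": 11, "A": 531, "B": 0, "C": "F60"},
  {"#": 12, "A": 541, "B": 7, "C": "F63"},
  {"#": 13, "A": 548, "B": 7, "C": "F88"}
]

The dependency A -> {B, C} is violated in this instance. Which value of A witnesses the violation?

A=533: row 1 → {B,C} = (8, F40) ✓
A=542: rows 2, 7 → {B,C} = (6, F87), (6, F87) ✓
A=547: row 3 → {B,C} = (12, F63) ✓
A=531: rows 4, 11 → {B,C} = (0, F60), (0, F60) ✓
A=534: rows 5, 8 → {B,C} = (5, F88), (5, F88) ✓
A=530: row 6 → {B,C} = (3, F93) ✓
A=543: row 9 → {B,C} = (11, F38) ✓
A=541: rows 10, 12 → {B,C} takes values {(14, F77), (7, F63)} — violation
A=548: row 13 → {B,C} = (7, F88) ✓
The only A value with inconsistent RHS is A=541.

541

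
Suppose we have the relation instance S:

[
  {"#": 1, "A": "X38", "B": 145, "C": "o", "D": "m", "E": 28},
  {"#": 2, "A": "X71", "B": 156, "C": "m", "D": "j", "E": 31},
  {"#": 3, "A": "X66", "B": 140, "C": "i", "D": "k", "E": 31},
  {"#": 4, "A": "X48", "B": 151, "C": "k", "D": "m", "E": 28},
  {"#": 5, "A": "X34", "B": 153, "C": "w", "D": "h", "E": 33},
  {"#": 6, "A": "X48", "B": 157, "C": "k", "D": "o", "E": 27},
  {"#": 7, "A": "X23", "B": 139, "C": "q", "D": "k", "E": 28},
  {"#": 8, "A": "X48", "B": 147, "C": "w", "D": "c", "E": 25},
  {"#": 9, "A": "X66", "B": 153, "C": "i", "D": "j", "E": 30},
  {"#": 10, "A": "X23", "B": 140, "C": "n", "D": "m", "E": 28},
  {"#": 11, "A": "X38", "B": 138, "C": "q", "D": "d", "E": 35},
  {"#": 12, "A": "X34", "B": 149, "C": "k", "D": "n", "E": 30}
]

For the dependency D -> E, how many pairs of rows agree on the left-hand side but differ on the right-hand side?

D=m: all 3 rows agree on E — 0 pairs.
D=j: violating pairs (2,9) — 1 pair.
D=k: violating pairs (3,7) — 1 pair.

2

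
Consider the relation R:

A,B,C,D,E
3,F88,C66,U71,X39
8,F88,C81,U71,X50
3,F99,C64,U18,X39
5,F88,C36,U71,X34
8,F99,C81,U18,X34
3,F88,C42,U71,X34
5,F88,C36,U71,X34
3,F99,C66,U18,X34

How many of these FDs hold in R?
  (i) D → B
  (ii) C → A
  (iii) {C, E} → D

3

(i) D → B: every LHS value maps to a single RHS value — holds.
(ii) C → A: every LHS value maps to a single RHS value — holds.
(iii) {C, E} → D: every LHS value maps to a single RHS value — holds.
3 of the 3 dependencies hold.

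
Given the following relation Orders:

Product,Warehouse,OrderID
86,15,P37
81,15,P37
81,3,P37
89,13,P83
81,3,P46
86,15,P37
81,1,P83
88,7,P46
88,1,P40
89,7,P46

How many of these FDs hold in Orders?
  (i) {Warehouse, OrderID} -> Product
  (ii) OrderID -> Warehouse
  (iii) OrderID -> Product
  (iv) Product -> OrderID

(i) {Warehouse, OrderID} -> Product: (Warehouse=15, OrderID=P37): 3 rows → Product takes values {86, 81} — violation; (Warehouse=7, OrderID=P46): 2 rows → Product takes values {88, 89} — violation — fails.
(ii) OrderID -> Warehouse: OrderID=P37: 4 rows → Warehouse takes values {15, 3} — violation; OrderID=P83: 2 rows → Warehouse takes values {13, 1} — violation; OrderID=P46: 3 rows → Warehouse takes values {3, 7} — violation — fails.
(iii) OrderID -> Product: OrderID=P37: 4 rows → Product takes values {86, 81} — violation; OrderID=P83: 2 rows → Product takes values {89, 81} — violation; OrderID=P46: 3 rows → Product takes values {81, 88, 89} — violation — fails.
(iv) Product -> OrderID: Product=81: 4 rows → OrderID takes values {P37, P46, P83} — violation; Product=89: 2 rows → OrderID takes values {P83, P46} — violation; Product=88: 2 rows → OrderID takes values {P46, P40} — violation — fails.
None of the 4 dependencies hold.

0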